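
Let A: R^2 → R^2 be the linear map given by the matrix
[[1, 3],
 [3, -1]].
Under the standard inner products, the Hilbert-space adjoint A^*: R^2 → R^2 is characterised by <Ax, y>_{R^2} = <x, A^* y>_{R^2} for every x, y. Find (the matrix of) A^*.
A^* = A^T =
[[1, 3],
 [3, -1]]

For real matrices with standard dot products, the defining identity <Ax, y> = <x, A^* y> gives (Ax)^T y = x^T (A^*) y, i.e. x^T A^T y = x^T (A^*) y. Since this holds for all x, y, we must have A^* = A^T. Therefore
A^* =
[[1, 3],
 [3, -1]].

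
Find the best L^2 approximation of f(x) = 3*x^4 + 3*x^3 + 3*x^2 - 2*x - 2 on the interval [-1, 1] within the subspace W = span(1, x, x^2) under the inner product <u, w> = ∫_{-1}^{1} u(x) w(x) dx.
g(x) = 39*x^2/7 - x/5 - 79/35

The best approximation g ∈ W is the orthogonal projection of f onto W. Writing g = a_0 + a_1 x + a_2 x^2, the coefficients solve the normal equations G · a = b where
  G_{ij} = <φ_i, φ_j> and b_i = <f, φ_i>, with φ_0 = 1, φ_1 = x, φ_2 = x^2.
G =
  [2, 0, 2/3]
  [0, 2/3, 0]
  [2/3, 0, 2/5],
b = (-4/5, -2/15, 76/105).
Solving gives a_0 = -79/35, a_1 = -1/5, a_2 = 39/7, so
  g(x) = 39*x^2/7 - x/5 - 79/35.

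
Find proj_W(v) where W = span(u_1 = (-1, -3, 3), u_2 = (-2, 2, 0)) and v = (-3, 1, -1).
proj_W(v) = (-36/17, 32/17, 3/17)

Set up U = [u_1 | ... | u_2] ∈ R^(3×2). The projector onto W = col(U) is P = U (U^T U)^(-1) U^T.
Compute U^T U =
  [19, -4]
  [-4, 8],
and U^T v = (-3, 8).
Solve U^T U · c = U^T v for the coefficients: c = (1/17, 35/34). The projection is proj_W(v) = U c.
Check: (v - proj_W(v)) · u_1 = 0  (should be 0).
Check: (v - proj_W(v)) · u_2 = 0  (should be 0).
Result: proj_W(v) = (-36/17, 32/17, 3/17).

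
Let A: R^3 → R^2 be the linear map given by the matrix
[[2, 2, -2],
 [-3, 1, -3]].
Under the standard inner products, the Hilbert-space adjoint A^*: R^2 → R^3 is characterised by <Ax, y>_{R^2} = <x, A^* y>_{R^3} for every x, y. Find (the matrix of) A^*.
A^* = A^T =
[[2, -3],
 [2, 1],
 [-2, -3]]

For real matrices with standard dot products, the defining identity <Ax, y> = <x, A^* y> gives (Ax)^T y = x^T (A^*) y, i.e. x^T A^T y = x^T (A^*) y. Since this holds for all x, y, we must have A^* = A^T. Therefore
A^* =
[[2, -3],
 [2, 1],
 [-2, -3]].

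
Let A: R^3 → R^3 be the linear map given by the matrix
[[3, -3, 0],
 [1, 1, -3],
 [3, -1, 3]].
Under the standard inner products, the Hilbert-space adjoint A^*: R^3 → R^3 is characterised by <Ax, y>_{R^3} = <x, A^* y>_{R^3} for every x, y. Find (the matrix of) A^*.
A^* = A^T =
[[3, 1, 3],
 [-3, 1, -1],
 [0, -3, 3]]

For real matrices with standard dot products, the defining identity <Ax, y> = <x, A^* y> gives (Ax)^T y = x^T (A^*) y, i.e. x^T A^T y = x^T (A^*) y. Since this holds for all x, y, we must have A^* = A^T. Therefore
A^* =
[[3, 1, 3],
 [-3, 1, -1],
 [0, -3, 3]].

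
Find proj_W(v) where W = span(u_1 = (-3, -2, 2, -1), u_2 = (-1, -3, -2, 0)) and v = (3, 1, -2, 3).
proj_W(v) = (672/227, 322/227, -592/227, 242/227)

Set up U = [u_1 | ... | u_2] ∈ R^(4×2). The projector onto W = col(U) is P = U (U^T U)^(-1) U^T.
Compute U^T U =
  [18, 5]
  [5, 14],
and U^T v = (-18, -2).
Solve U^T U · c = U^T v for the coefficients: c = (-242/227, 54/227). The projection is proj_W(v) = U c.
Check: (v - proj_W(v)) · u_1 = 0  (should be 0).
Check: (v - proj_W(v)) · u_2 = 0  (should be 0).
Result: proj_W(v) = (672/227, 322/227, -592/227, 242/227).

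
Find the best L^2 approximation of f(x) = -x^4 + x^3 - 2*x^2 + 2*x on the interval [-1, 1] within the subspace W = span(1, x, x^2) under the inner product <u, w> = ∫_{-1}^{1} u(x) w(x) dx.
g(x) = -20*x^2/7 + 13*x/5 + 3/35

The best approximation g ∈ W is the orthogonal projection of f onto W. Writing g = a_0 + a_1 x + a_2 x^2, the coefficients solve the normal equations G · a = b where
  G_{ij} = <φ_i, φ_j> and b_i = <f, φ_i>, with φ_0 = 1, φ_1 = x, φ_2 = x^2.
G =
  [2, 0, 2/3]
  [0, 2/3, 0]
  [2/3, 0, 2/5],
b = (-26/15, 26/15, -38/35).
Solving gives a_0 = 3/35, a_1 = 13/5, a_2 = -20/7, so
  g(x) = -20*x^2/7 + 13*x/5 + 3/35.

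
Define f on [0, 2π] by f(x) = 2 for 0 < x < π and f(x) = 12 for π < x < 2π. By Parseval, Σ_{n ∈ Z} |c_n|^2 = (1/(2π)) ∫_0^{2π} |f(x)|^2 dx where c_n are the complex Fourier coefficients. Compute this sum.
Σ |c_n|^2 = 74

Parseval equates the L^2 energy of f (normalised by 1/(2π)) with the ℓ^2 sum of its Fourier coefficients: (1/(2π)) ∫_0^{2π} |f|^2 = Σ |c_n|^2.
Compute the left side: (1/(2π)) [∫_0^π 2^2 dx + ∫_π^{2π} 12^2 dx] = (1/(2π)) · (4π + 144π) = (4 + 144)/2 = 74.
So Σ_{n ∈ Z} |c_n|^2 = 74.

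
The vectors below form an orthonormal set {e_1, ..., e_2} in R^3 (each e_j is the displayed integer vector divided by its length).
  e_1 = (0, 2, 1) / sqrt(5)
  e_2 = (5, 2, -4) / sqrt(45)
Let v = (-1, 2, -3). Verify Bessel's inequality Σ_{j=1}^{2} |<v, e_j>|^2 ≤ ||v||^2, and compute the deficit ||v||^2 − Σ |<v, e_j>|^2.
Σ |<v, e_j>|^2 = 26/9; ||v||^2 = 14; deficit = 100/9

Write each e_j = u_j / sqrt(<u_j, u_j>) where u_j is the displayed integer vector. Then <v, e_j> = <v, u_j> / sqrt(<u_j, u_j>), so |<v, e_j>|^2 = <v, u_j>^2 / <u_j, u_j>.
Coefficients: <v, e_1> = 1/sqrt(5), <v, e_2> = 11/sqrt(45).
Square and sum: Σ |<v, e_j>|^2 = 26/9.
Compute ||v||^2 = v·v = 14.
Deficit = 14 − 26/9 = 100/9 ≥ 0, confirming Bessel's inequality. (The deficit equals ||v − Σ <v,e_j> e_j||^2, the squared distance from v to span{e_j}.)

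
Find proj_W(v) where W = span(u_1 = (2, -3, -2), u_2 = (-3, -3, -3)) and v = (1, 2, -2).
proj_W(v) = (23/42, 4/21, 11/42)

Set up U = [u_1 | ... | u_2] ∈ R^(3×2). The projector onto W = col(U) is P = U (U^T U)^(-1) U^T.
Compute U^T U =
  [17, 9]
  [9, 27],
and U^T v = (0, -3).
Solve U^T U · c = U^T v for the coefficients: c = (1/14, -17/126). The projection is proj_W(v) = U c.
Check: (v - proj_W(v)) · u_1 = 0  (should be 0).
Check: (v - proj_W(v)) · u_2 = 0  (should be 0).
Result: proj_W(v) = (23/42, 4/21, 11/42).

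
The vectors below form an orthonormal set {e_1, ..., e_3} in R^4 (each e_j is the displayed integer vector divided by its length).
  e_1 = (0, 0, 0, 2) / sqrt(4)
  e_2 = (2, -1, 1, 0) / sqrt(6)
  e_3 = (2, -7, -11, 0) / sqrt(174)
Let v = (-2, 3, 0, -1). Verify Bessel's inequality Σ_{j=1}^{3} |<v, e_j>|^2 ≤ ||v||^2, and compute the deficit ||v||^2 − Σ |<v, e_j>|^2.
Σ |<v, e_j>|^2 = 370/29; ||v||^2 = 14; deficit = 36/29

Write each e_j = u_j / sqrt(<u_j, u_j>) where u_j is the displayed integer vector. Then <v, e_j> = <v, u_j> / sqrt(<u_j, u_j>), so |<v, e_j>|^2 = <v, u_j>^2 / <u_j, u_j>.
Coefficients: <v, e_1> = -2/sqrt(4), <v, e_2> = -7/sqrt(6), <v, e_3> = -25/sqrt(174).
Square and sum: Σ |<v, e_j>|^2 = 370/29.
Compute ||v||^2 = v·v = 14.
Deficit = 14 − 370/29 = 36/29 ≥ 0, confirming Bessel's inequality. (The deficit equals ||v − Σ <v,e_j> e_j||^2, the squared distance from v to span{e_j}.)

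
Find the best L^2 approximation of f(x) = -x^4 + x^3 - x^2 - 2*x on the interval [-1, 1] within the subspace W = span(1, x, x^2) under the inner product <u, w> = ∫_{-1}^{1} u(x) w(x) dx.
g(x) = -13*x^2/7 - 7*x/5 + 3/35

The best approximation g ∈ W is the orthogonal projection of f onto W. Writing g = a_0 + a_1 x + a_2 x^2, the coefficients solve the normal equations G · a = b where
  G_{ij} = <φ_i, φ_j> and b_i = <f, φ_i>, with φ_0 = 1, φ_1 = x, φ_2 = x^2.
G =
  [2, 0, 2/3]
  [0, 2/3, 0]
  [2/3, 0, 2/5],
b = (-16/15, -14/15, -24/35).
Solving gives a_0 = 3/35, a_1 = -7/5, a_2 = -13/7, so
  g(x) = -13*x^2/7 - 7*x/5 + 3/35.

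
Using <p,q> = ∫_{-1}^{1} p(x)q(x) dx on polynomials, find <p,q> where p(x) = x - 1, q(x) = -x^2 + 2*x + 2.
<p,q> = -2

Expand the product: p(x)·q(x) = -x^3 + 3*x^2 - 2.
∫_{-1}^{1} of each monomial x^k gives [2/(k+1) if k even, 0 if k odd]. Integrating term-by-term (or equivalently evaluating the antiderivative F(x) = -x^4/4 + x^3 - 2*x at the endpoints):
  F(1) − F(−1) = -5/4 − (3/4) = -2.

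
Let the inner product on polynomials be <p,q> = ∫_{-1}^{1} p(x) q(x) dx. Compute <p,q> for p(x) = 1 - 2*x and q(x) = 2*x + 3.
<p,q> = 10/3

Expand the product: p(x)·q(x) = -4*x^2 - 4*x + 3.
∫_{-1}^{1} of each monomial x^k gives [2/(k+1) if k even, 0 if k odd]. Integrating term-by-term (or equivalently evaluating the antiderivative F(x) = -4*x^3/3 - 2*x^2 + 3*x at the endpoints):
  F(1) − F(−1) = -1/3 − (-11/3) = 10/3.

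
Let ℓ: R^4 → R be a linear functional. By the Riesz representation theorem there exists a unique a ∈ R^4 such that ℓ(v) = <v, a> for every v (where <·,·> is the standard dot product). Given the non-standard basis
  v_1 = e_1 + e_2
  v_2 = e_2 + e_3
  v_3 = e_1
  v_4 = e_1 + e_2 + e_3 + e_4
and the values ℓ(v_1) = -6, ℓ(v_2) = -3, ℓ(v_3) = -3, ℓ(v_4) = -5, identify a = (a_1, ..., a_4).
a = (-3, -3, 0, 1)

Write a = (a_1, ..., a_4) in the standard basis. For each basis vector v_i, ℓ(v_i) = <v_i, a> is a linear equation in the a_j's. Collect the n equations into a matrix system V a = ℓ, where row i of V is v_i (expressed in the standard basis). Since V is invertible (lower-triangular with 1s on the diagonal, up to permutation), solve by back-substitution:
  V =
[[1, 1, 0, 0],
 [0, 1, 1, 0],
 [1, 0, 0, 0],
 [1, 1, 1, 1]]
  V a = (-6, -3, -3, -5)
Solving gives a = (-3, -3, 0, 1).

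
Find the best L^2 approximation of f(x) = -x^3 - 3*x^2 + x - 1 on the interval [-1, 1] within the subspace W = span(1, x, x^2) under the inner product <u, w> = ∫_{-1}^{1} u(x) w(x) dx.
g(x) = -3*x^2 + 2*x/5 - 1

The best approximation g ∈ W is the orthogonal projection of f onto W. Writing g = a_0 + a_1 x + a_2 x^2, the coefficients solve the normal equations G · a = b where
  G_{ij} = <φ_i, φ_j> and b_i = <f, φ_i>, with φ_0 = 1, φ_1 = x, φ_2 = x^2.
G =
  [2, 0, 2/3]
  [0, 2/3, 0]
  [2/3, 0, 2/5],
b = (-4, 4/15, -28/15).
Solving gives a_0 = -1, a_1 = 2/5, a_2 = -3, so
  g(x) = -3*x^2 + 2*x/5 - 1.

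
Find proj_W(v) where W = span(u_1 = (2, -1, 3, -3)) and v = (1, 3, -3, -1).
proj_W(v) = (-14/23, 7/23, -21/23, 21/23)

Set up U = [u_1 | ... | u_1] ∈ R^(4×1). The projector onto W = col(U) is P = U (U^T U)^(-1) U^T.
Compute U^T U =
  [23],
and U^T v = (-7).
Solve U^T U · c = U^T v for the coefficients: c = (-7/23). The projection is proj_W(v) = U c.
Check: (v - proj_W(v)) · u_1 = 0  (should be 0).
Result: proj_W(v) = (-14/23, 7/23, -21/23, 21/23).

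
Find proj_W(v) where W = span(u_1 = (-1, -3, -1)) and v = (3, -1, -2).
proj_W(v) = (-2/11, -6/11, -2/11)

Set up U = [u_1 | ... | u_1] ∈ R^(3×1). The projector onto W = col(U) is P = U (U^T U)^(-1) U^T.
Compute U^T U =
  [11],
and U^T v = (2).
Solve U^T U · c = U^T v for the coefficients: c = (2/11). The projection is proj_W(v) = U c.
Check: (v - proj_W(v)) · u_1 = 0  (should be 0).
Result: proj_W(v) = (-2/11, -6/11, -2/11).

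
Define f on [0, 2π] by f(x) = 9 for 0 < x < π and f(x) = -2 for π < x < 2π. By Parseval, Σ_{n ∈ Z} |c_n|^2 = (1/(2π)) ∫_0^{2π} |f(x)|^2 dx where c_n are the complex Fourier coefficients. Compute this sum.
Σ |c_n|^2 = 85/2

Parseval equates the L^2 energy of f (normalised by 1/(2π)) with the ℓ^2 sum of its Fourier coefficients: (1/(2π)) ∫_0^{2π} |f|^2 = Σ |c_n|^2.
Compute the left side: (1/(2π)) [∫_0^π 9^2 dx + ∫_π^{2π} (-2)^2 dx] = (1/(2π)) · (81π + 4π) = (81 + 4)/2 = 85/2.
So Σ_{n ∈ Z} |c_n|^2 = 85/2.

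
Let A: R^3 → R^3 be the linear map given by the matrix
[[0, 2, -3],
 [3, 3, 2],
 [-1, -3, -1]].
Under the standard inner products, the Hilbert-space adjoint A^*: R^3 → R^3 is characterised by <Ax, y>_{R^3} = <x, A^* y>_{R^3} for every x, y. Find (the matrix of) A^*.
A^* = A^T =
[[0, 3, -1],
 [2, 3, -3],
 [-3, 2, -1]]

For real matrices with standard dot products, the defining identity <Ax, y> = <x, A^* y> gives (Ax)^T y = x^T (A^*) y, i.e. x^T A^T y = x^T (A^*) y. Since this holds for all x, y, we must have A^* = A^T. Therefore
A^* =
[[0, 3, -1],
 [2, 3, -3],
 [-3, 2, -1]].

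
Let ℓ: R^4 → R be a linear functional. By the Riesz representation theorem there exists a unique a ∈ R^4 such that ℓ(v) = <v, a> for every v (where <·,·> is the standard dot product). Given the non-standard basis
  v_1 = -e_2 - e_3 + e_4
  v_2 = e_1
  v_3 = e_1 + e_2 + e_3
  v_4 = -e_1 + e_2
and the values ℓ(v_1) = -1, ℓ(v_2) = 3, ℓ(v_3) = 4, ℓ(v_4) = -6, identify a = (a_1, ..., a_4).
a = (3, -3, 4, 0)

Write a = (a_1, ..., a_4) in the standard basis. For each basis vector v_i, ℓ(v_i) = <v_i, a> is a linear equation in the a_j's. Collect the n equations into a matrix system V a = ℓ, where row i of V is v_i (expressed in the standard basis). Since V is invertible (lower-triangular with 1s on the diagonal, up to permutation), solve by back-substitution:
  V =
[[0, -1, -1, 1],
 [1, 0, 0, 0],
 [1, 1, 1, 0],
 [-1, 1, 0, 0]]
  V a = (-1, 3, 4, -6)
Solving gives a = (3, -3, 4, 0).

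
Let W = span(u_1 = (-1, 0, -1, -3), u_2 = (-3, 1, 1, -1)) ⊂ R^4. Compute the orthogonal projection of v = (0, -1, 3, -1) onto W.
proj_W(v) = (-84/107, 33/107, 48/107, 12/107)

Set up U = [u_1 | ... | u_2] ∈ R^(4×2). The projector onto W = col(U) is P = U (U^T U)^(-1) U^T.
Compute U^T U =
  [11, 5]
  [5, 12],
and U^T v = (0, 3).
Solve U^T U · c = U^T v for the coefficients: c = (-15/107, 33/107). The projection is proj_W(v) = U c.
Check: (v - proj_W(v)) · u_1 = 0  (should be 0).
Check: (v - proj_W(v)) · u_2 = 0  (should be 0).
Result: proj_W(v) = (-84/107, 33/107, 48/107, 12/107).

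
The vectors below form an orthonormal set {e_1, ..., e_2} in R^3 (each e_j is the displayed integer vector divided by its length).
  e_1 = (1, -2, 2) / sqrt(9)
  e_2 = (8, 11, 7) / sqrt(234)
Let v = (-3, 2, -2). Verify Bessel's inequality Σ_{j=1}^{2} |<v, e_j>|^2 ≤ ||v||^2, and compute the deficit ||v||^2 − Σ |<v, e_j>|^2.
Σ |<v, e_j>|^2 = 189/13; ||v||^2 = 17; deficit = 32/13

Write each e_j = u_j / sqrt(<u_j, u_j>) where u_j is the displayed integer vector. Then <v, e_j> = <v, u_j> / sqrt(<u_j, u_j>), so |<v, e_j>|^2 = <v, u_j>^2 / <u_j, u_j>.
Coefficients: <v, e_1> = -11/sqrt(9), <v, e_2> = -16/sqrt(234).
Square and sum: Σ |<v, e_j>|^2 = 189/13.
Compute ||v||^2 = v·v = 17.
Deficit = 17 − 189/13 = 32/13 ≥ 0, confirming Bessel's inequality. (The deficit equals ||v − Σ <v,e_j> e_j||^2, the squared distance from v to span{e_j}.)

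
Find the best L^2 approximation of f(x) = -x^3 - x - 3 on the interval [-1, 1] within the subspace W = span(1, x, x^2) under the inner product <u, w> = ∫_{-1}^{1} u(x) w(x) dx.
g(x) = -8*x/5 - 3

The best approximation g ∈ W is the orthogonal projection of f onto W. Writing g = a_0 + a_1 x + a_2 x^2, the coefficients solve the normal equations G · a = b where
  G_{ij} = <φ_i, φ_j> and b_i = <f, φ_i>, with φ_0 = 1, φ_1 = x, φ_2 = x^2.
G =
  [2, 0, 2/3]
  [0, 2/3, 0]
  [2/3, 0, 2/5],
b = (-6, -16/15, -2).
Solving gives a_0 = -3, a_1 = -8/5, a_2 = 0, so
  g(x) = -8*x/5 - 3.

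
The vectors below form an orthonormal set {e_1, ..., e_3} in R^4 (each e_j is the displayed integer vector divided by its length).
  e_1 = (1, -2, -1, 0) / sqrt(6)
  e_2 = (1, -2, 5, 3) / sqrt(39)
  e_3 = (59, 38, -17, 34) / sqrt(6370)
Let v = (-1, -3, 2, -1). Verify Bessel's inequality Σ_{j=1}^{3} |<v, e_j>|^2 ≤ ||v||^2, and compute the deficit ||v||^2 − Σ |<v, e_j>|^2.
Σ |<v, e_j>|^2 = 3506/245; ||v||^2 = 15; deficit = 169/245

Write each e_j = u_j / sqrt(<u_j, u_j>) where u_j is the displayed integer vector. Then <v, e_j> = <v, u_j> / sqrt(<u_j, u_j>), so |<v, e_j>|^2 = <v, u_j>^2 / <u_j, u_j>.
Coefficients: <v, e_1> = 3/sqrt(6), <v, e_2> = 12/sqrt(39), <v, e_3> = -241/sqrt(6370).
Square and sum: Σ |<v, e_j>|^2 = 3506/245.
Compute ||v||^2 = v·v = 15.
Deficit = 15 − 3506/245 = 169/245 ≥ 0, confirming Bessel's inequality. (The deficit equals ||v − Σ <v,e_j> e_j||^2, the squared distance from v to span{e_j}.)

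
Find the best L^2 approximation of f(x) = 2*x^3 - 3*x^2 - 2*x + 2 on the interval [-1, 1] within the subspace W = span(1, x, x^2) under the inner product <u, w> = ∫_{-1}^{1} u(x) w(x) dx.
g(x) = -3*x^2 - 4*x/5 + 2

The best approximation g ∈ W is the orthogonal projection of f onto W. Writing g = a_0 + a_1 x + a_2 x^2, the coefficients solve the normal equations G · a = b where
  G_{ij} = <φ_i, φ_j> and b_i = <f, φ_i>, with φ_0 = 1, φ_1 = x, φ_2 = x^2.
G =
  [2, 0, 2/3]
  [0, 2/3, 0]
  [2/3, 0, 2/5],
b = (2, -8/15, 2/15).
Solving gives a_0 = 2, a_1 = -4/5, a_2 = -3, so
  g(x) = -3*x^2 - 4*x/5 + 2.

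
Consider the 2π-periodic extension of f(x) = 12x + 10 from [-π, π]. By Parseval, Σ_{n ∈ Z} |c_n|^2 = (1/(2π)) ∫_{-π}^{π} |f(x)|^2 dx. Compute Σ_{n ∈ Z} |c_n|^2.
Σ |c_n|^2 = 48π^2 + 100

Expand and integrate term by term over [-π, π]:
  ∫ (12x)^2 dx = 144·(2π^3/3); ∫ 2·12·(10)·x dx = 0 (odd integrand); ∫ 10^2 dx = 100·2π.
So (1/(2π)) ∫_{-π}^{π} (12x + 10)^2 dx = 144π^2/3 + 100 = 48π^2 + 100.
Parseval ⇒ Σ |c_n|^2 = 48π^2 + 100.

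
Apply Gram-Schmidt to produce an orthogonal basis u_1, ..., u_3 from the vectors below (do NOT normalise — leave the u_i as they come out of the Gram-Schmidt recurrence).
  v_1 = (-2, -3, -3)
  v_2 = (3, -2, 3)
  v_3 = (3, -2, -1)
Orthogonal basis:
  u_1 = (-2, -3, -3)
  u_2 = (24/11, -71/22, 39/22)
  u_3 = (60/31, 12/31, -52/31)

Apply the Gram-Schmidt recurrence
  u_1 = v_1
  u_i = v_i − Σ_{j<i} ((v_i · u_j) / (u_j · u_j)) · u_j.

Step by step this gives:
  u_1 = (-2, -3, -3)
  u_2 = (24/11, -71/22, 39/22)
  u_3 = (60/31, 12/31, -52/31)

Orthogonality check:
  u_2 · u_1 = 0 (should be 0)
  u_3 · u_1 = 0 (should be 0)
  u_3 · u_2 = 0 (should be 0)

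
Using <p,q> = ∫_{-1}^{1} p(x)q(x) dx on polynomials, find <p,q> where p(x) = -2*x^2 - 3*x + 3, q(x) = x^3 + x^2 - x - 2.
<p,q> = -22/3

Expand the product: p(x)·q(x) = -2*x^5 - 5*x^4 + 2*x^3 + 10*x^2 + 3*x - 6.
∫_{-1}^{1} of each monomial x^k gives [2/(k+1) if k even, 0 if k odd]. Integrating term-by-term (or equivalently evaluating the antiderivative F(x) = -x^6/3 - x^5 + x^4/2 + 10*x^3/3 + 3*x^2/2 - 6*x at the endpoints):
  F(1) − F(−1) = -2 − (16/3) = -22/3.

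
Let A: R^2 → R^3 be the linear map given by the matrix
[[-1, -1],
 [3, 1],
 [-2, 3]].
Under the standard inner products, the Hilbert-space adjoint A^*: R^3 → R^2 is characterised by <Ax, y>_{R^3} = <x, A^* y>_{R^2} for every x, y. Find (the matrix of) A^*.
A^* = A^T =
[[-1, 3, -2],
 [-1, 1, 3]]

For real matrices with standard dot products, the defining identity <Ax, y> = <x, A^* y> gives (Ax)^T y = x^T (A^*) y, i.e. x^T A^T y = x^T (A^*) y. Since this holds for all x, y, we must have A^* = A^T. Therefore
A^* =
[[-1, 3, -2],
 [-1, 1, 3]].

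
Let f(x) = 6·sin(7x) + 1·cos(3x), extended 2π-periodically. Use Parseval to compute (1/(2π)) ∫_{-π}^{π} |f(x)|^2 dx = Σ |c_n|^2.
Σ |c_n|^2 = 37/2

Expand |f|^2 and use orthogonality of {sin(nx), cos(mx)} on [-π, π]:
  ∫_{-π}^{π} sin(nx)^2 dx = π, ∫ cos(mx)^2 dx = π, and cross terms integrate to 0.
So ∫_{-π}^{π} f(x)^2 dx = 6^2 · π + 1^2 · π = (36 + 1)π.
Divide by 2π: (36 + 1)/2 = 37/2.
By Parseval, this equals Σ |c_n|^2.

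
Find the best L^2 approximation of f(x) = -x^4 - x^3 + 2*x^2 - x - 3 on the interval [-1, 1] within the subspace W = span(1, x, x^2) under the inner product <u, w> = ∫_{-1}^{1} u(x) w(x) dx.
g(x) = 8*x^2/7 - 8*x/5 - 102/35

The best approximation g ∈ W is the orthogonal projection of f onto W. Writing g = a_0 + a_1 x + a_2 x^2, the coefficients solve the normal equations G · a = b where
  G_{ij} = <φ_i, φ_j> and b_i = <f, φ_i>, with φ_0 = 1, φ_1 = x, φ_2 = x^2.
G =
  [2, 0, 2/3]
  [0, 2/3, 0]
  [2/3, 0, 2/5],
b = (-76/15, -16/15, -52/35).
Solving gives a_0 = -102/35, a_1 = -8/5, a_2 = 8/7, so
  g(x) = 8*x^2/7 - 8*x/5 - 102/35.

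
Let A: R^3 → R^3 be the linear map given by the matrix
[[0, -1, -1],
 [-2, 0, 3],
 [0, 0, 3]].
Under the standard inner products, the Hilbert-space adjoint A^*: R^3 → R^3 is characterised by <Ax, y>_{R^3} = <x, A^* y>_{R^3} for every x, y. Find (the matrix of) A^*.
A^* = A^T =
[[0, -2, 0],
 [-1, 0, 0],
 [-1, 3, 3]]

For real matrices with standard dot products, the defining identity <Ax, y> = <x, A^* y> gives (Ax)^T y = x^T (A^*) y, i.e. x^T A^T y = x^T (A^*) y. Since this holds for all x, y, we must have A^* = A^T. Therefore
A^* =
[[0, -2, 0],
 [-1, 0, 0],
 [-1, 3, 3]].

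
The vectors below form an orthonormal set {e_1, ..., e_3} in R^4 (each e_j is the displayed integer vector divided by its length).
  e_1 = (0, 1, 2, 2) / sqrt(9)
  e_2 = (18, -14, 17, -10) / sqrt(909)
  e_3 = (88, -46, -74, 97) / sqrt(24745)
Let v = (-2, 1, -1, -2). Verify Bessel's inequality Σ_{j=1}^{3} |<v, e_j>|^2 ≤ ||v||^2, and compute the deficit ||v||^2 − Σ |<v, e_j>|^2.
Σ |<v, e_j>|^2 = 2434/245; ||v||^2 = 10; deficit = 16/245

Write each e_j = u_j / sqrt(<u_j, u_j>) where u_j is the displayed integer vector. Then <v, e_j> = <v, u_j> / sqrt(<u_j, u_j>), so |<v, e_j>|^2 = <v, u_j>^2 / <u_j, u_j>.
Coefficients: <v, e_1> = -5/sqrt(9), <v, e_2> = -47/sqrt(909), <v, e_3> = -342/sqrt(24745).
Square and sum: Σ |<v, e_j>|^2 = 2434/245.
Compute ||v||^2 = v·v = 10.
Deficit = 10 − 2434/245 = 16/245 ≥ 0, confirming Bessel's inequality. (The deficit equals ||v − Σ <v,e_j> e_j||^2, the squared distance from v to span{e_j}.)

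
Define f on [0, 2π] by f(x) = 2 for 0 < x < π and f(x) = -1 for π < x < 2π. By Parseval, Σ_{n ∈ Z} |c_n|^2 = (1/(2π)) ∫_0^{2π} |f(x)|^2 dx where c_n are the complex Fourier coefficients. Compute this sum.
Σ |c_n|^2 = 5/2

Parseval equates the L^2 energy of f (normalised by 1/(2π)) with the ℓ^2 sum of its Fourier coefficients: (1/(2π)) ∫_0^{2π} |f|^2 = Σ |c_n|^2.
Compute the left side: (1/(2π)) [∫_0^π 2^2 dx + ∫_π^{2π} (-1)^2 dx] = (1/(2π)) · (4π + 1π) = (4 + 1)/2 = 5/2.
So Σ_{n ∈ Z} |c_n|^2 = 5/2.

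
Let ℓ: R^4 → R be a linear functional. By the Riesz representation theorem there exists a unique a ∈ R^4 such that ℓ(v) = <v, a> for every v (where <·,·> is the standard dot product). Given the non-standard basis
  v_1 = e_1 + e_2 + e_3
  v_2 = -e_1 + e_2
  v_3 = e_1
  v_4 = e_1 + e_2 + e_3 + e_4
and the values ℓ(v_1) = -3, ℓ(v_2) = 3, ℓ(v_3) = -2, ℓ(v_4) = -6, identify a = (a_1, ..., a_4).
a = (-2, 1, -2, -3)

Write a = (a_1, ..., a_4) in the standard basis. For each basis vector v_i, ℓ(v_i) = <v_i, a> is a linear equation in the a_j's. Collect the n equations into a matrix system V a = ℓ, where row i of V is v_i (expressed in the standard basis). Since V is invertible (lower-triangular with 1s on the diagonal, up to permutation), solve by back-substitution:
  V =
[[1, 1, 1, 0],
 [-1, 1, 0, 0],
 [1, 0, 0, 0],
 [1, 1, 1, 1]]
  V a = (-3, 3, -2, -6)
Solving gives a = (-2, 1, -2, -3).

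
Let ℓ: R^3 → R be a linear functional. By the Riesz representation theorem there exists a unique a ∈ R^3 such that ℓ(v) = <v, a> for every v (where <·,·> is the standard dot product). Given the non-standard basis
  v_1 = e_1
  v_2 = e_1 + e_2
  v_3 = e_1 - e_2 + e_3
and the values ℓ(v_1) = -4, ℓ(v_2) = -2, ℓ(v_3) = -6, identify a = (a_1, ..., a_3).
a = (-4, 2, 0)

Write a = (a_1, ..., a_3) in the standard basis. For each basis vector v_i, ℓ(v_i) = <v_i, a> is a linear equation in the a_j's. Collect the n equations into a matrix system V a = ℓ, where row i of V is v_i (expressed in the standard basis). Since V is invertible (lower-triangular with 1s on the diagonal, up to permutation), solve by back-substitution:
  V =
[[1, 0, 0],
 [1, 1, 0],
 [1, -1, 1]]
  V a = (-4, -2, -6)
Solving gives a = (-4, 2, 0).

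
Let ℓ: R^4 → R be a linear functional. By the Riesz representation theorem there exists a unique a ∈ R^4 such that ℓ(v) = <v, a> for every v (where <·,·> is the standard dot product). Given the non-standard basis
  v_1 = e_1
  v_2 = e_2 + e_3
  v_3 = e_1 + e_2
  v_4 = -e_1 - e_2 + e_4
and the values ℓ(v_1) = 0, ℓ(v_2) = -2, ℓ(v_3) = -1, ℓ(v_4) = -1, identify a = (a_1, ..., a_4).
a = (0, -1, -1, -2)

Write a = (a_1, ..., a_4) in the standard basis. For each basis vector v_i, ℓ(v_i) = <v_i, a> is a linear equation in the a_j's. Collect the n equations into a matrix system V a = ℓ, where row i of V is v_i (expressed in the standard basis). Since V is invertible (lower-triangular with 1s on the diagonal, up to permutation), solve by back-substitution:
  V =
[[1, 0, 0, 0],
 [0, 1, 1, 0],
 [1, 1, 0, 0],
 [-1, -1, 0, 1]]
  V a = (0, -2, -1, -1)
Solving gives a = (0, -1, -1, -2).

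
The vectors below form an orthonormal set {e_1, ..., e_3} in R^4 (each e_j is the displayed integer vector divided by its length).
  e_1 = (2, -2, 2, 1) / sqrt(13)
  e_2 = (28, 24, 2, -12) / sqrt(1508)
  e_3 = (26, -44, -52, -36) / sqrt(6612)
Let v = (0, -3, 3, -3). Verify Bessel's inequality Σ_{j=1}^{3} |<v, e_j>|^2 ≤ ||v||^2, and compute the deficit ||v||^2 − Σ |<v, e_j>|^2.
Σ |<v, e_j>|^2 = 150/19; ||v||^2 = 27; deficit = 363/19

Write each e_j = u_j / sqrt(<u_j, u_j>) where u_j is the displayed integer vector. Then <v, e_j> = <v, u_j> / sqrt(<u_j, u_j>), so |<v, e_j>|^2 = <v, u_j>^2 / <u_j, u_j>.
Coefficients: <v, e_1> = 9/sqrt(13), <v, e_2> = -30/sqrt(1508), <v, e_3> = 84/sqrt(6612).
Square and sum: Σ |<v, e_j>|^2 = 150/19.
Compute ||v||^2 = v·v = 27.
Deficit = 27 − 150/19 = 363/19 ≥ 0, confirming Bessel's inequality. (The deficit equals ||v − Σ <v,e_j> e_j||^2, the squared distance from v to span{e_j}.)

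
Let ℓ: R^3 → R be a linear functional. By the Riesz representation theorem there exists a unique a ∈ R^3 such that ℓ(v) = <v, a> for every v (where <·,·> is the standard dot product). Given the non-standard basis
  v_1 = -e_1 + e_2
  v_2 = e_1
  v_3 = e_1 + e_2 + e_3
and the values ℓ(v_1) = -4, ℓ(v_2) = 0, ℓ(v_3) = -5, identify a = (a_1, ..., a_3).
a = (0, -4, -1)

Write a = (a_1, ..., a_3) in the standard basis. For each basis vector v_i, ℓ(v_i) = <v_i, a> is a linear equation in the a_j's. Collect the n equations into a matrix system V a = ℓ, where row i of V is v_i (expressed in the standard basis). Since V is invertible (lower-triangular with 1s on the diagonal, up to permutation), solve by back-substitution:
  V =
[[-1, 1, 0],
 [1, 0, 0],
 [1, 1, 1]]
  V a = (-4, 0, -5)
Solving gives a = (0, -4, -1).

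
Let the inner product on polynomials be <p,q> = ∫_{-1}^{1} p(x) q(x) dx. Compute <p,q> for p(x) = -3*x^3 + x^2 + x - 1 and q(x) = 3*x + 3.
<p,q> = -28/5

Expand the product: p(x)·q(x) = -9*x^4 - 6*x^3 + 6*x^2 - 3.
∫_{-1}^{1} of each monomial x^k gives [2/(k+1) if k even, 0 if k odd]. Integrating term-by-term (or equivalently evaluating the antiderivative F(x) = -9*x^5/5 - 3*x^4/2 + 2*x^3 - 3*x at the endpoints):
  F(1) − F(−1) = -43/10 − (13/10) = -28/5.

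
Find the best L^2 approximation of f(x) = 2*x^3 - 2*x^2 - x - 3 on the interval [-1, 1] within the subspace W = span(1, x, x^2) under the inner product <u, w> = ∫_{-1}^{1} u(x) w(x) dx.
g(x) = -2*x^2 + x/5 - 3

The best approximation g ∈ W is the orthogonal projection of f onto W. Writing g = a_0 + a_1 x + a_2 x^2, the coefficients solve the normal equations G · a = b where
  G_{ij} = <φ_i, φ_j> and b_i = <f, φ_i>, with φ_0 = 1, φ_1 = x, φ_2 = x^2.
G =
  [2, 0, 2/3]
  [0, 2/3, 0]
  [2/3, 0, 2/5],
b = (-22/3, 2/15, -14/5).
Solving gives a_0 = -3, a_1 = 1/5, a_2 = -2, so
  g(x) = -2*x^2 + x/5 - 3.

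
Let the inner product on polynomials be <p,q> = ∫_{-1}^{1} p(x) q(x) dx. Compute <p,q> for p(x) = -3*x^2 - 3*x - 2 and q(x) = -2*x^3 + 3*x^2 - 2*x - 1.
<p,q> = 24/5

Expand the product: p(x)·q(x) = 6*x^5 - 3*x^4 + x^3 + 3*x^2 + 7*x + 2.
∫_{-1}^{1} of each monomial x^k gives [2/(k+1) if k even, 0 if k odd]. Integrating term-by-term (or equivalently evaluating the antiderivative F(x) = x^6 - 3*x^5/5 + x^4/4 + x^3 + 7*x^2/2 + 2*x at the endpoints):
  F(1) − F(−1) = 143/20 − (47/20) = 24/5.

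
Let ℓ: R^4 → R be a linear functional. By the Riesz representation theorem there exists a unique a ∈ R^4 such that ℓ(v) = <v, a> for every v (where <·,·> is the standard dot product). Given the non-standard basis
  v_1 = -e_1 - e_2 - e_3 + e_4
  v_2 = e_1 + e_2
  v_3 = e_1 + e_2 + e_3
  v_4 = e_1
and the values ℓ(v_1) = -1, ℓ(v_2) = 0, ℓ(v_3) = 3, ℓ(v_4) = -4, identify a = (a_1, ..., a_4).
a = (-4, 4, 3, 2)

Write a = (a_1, ..., a_4) in the standard basis. For each basis vector v_i, ℓ(v_i) = <v_i, a> is a linear equation in the a_j's. Collect the n equations into a matrix system V a = ℓ, where row i of V is v_i (expressed in the standard basis). Since V is invertible (lower-triangular with 1s on the diagonal, up to permutation), solve by back-substitution:
  V =
[[-1, -1, -1, 1],
 [1, 1, 0, 0],
 [1, 1, 1, 0],
 [1, 0, 0, 0]]
  V a = (-1, 0, 3, -4)
Solving gives a = (-4, 4, 3, 2).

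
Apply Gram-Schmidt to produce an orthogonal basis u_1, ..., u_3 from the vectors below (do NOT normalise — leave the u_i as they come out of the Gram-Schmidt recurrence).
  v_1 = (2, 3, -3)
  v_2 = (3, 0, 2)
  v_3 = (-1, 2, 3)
Orthogonal basis:
  u_1 = (2, 3, -3)
  u_2 = (3, 0, 2)
  u_3 = (-177/143, 59/22, 531/286)

Apply the Gram-Schmidt recurrence
  u_1 = v_1
  u_i = v_i − Σ_{j<i} ((v_i · u_j) / (u_j · u_j)) · u_j.

Step by step this gives:
  u_1 = (2, 3, -3)
  u_2 = (3, 0, 2)
  u_3 = (-177/143, 59/22, 531/286)

Orthogonality check:
  u_2 · u_1 = 0 (should be 0)
  u_3 · u_1 = 0 (should be 0)
  u_3 · u_2 = 0 (should be 0)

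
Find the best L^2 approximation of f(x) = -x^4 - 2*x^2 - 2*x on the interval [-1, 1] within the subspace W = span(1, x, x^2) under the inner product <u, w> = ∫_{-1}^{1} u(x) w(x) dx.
g(x) = -20*x^2/7 - 2*x + 3/35

The best approximation g ∈ W is the orthogonal projection of f onto W. Writing g = a_0 + a_1 x + a_2 x^2, the coefficients solve the normal equations G · a = b where
  G_{ij} = <φ_i, φ_j> and b_i = <f, φ_i>, with φ_0 = 1, φ_1 = x, φ_2 = x^2.
G =
  [2, 0, 2/3]
  [0, 2/3, 0]
  [2/3, 0, 2/5],
b = (-26/15, -4/3, -38/35).
Solving gives a_0 = 3/35, a_1 = -2, a_2 = -20/7, so
  g(x) = -20*x^2/7 - 2*x + 3/35.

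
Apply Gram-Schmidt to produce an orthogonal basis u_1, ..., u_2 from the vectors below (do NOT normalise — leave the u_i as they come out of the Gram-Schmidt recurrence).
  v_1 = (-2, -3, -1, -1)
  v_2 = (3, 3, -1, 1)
Orthogonal basis:
  u_1 = (-2, -3, -1, -1)
  u_2 = (1, 0, -2, 0)

Apply the Gram-Schmidt recurrence
  u_1 = v_1
  u_i = v_i − Σ_{j<i} ((v_i · u_j) / (u_j · u_j)) · u_j.

Step by step this gives:
  u_1 = (-2, -3, -1, -1)
  u_2 = (1, 0, -2, 0)

Orthogonality check:
  u_2 · u_1 = 0 (should be 0)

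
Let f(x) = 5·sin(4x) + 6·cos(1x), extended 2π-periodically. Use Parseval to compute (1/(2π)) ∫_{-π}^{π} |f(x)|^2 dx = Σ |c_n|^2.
Σ |c_n|^2 = 61/2

Expand |f|^2 and use orthogonality of {sin(nx), cos(mx)} on [-π, π]:
  ∫_{-π}^{π} sin(nx)^2 dx = π, ∫ cos(mx)^2 dx = π, and cross terms integrate to 0.
So ∫_{-π}^{π} f(x)^2 dx = 5^2 · π + 6^2 · π = (25 + 36)π.
Divide by 2π: (25 + 36)/2 = 61/2.
By Parseval, this equals Σ |c_n|^2.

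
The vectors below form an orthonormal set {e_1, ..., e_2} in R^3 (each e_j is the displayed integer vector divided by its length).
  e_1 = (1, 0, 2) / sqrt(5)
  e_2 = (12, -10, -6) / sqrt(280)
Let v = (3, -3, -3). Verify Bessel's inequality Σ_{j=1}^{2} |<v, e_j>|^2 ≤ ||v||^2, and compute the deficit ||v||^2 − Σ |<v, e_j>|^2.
Σ |<v, e_j>|^2 = 27; ||v||^2 = 27; deficit = 0

Write each e_j = u_j / sqrt(<u_j, u_j>) where u_j is the displayed integer vector. Then <v, e_j> = <v, u_j> / sqrt(<u_j, u_j>), so |<v, e_j>|^2 = <v, u_j>^2 / <u_j, u_j>.
Coefficients: <v, e_1> = -3/sqrt(5), <v, e_2> = 84/sqrt(280).
Square and sum: Σ |<v, e_j>|^2 = 27.
Compute ||v||^2 = v·v = 27.
Deficit = 27 − 27 = 0 ≥ 0, confirming Bessel's inequality. (The deficit equals ||v − Σ <v,e_j> e_j||^2, the squared distance from v to span{e_j}.)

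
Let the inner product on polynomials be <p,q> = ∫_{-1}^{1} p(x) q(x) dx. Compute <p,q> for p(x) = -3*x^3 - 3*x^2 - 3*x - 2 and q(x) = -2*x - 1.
<p,q> = 62/5

Expand the product: p(x)·q(x) = 6*x^4 + 9*x^3 + 9*x^2 + 7*x + 2.
∫_{-1}^{1} of each monomial x^k gives [2/(k+1) if k even, 0 if k odd]. Integrating term-by-term (or equivalently evaluating the antiderivative F(x) = 6*x^5/5 + 9*x^4/4 + 3*x^3 + 7*x^2/2 + 2*x at the endpoints):
  F(1) − F(−1) = 239/20 − (-9/20) = 62/5.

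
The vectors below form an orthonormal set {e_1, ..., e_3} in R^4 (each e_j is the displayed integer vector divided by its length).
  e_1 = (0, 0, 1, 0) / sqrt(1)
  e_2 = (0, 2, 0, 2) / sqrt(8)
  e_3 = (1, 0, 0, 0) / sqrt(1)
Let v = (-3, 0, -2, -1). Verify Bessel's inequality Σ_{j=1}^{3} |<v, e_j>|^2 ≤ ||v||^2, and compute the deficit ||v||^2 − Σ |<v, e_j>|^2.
Σ |<v, e_j>|^2 = 27/2; ||v||^2 = 14; deficit = 1/2

Write each e_j = u_j / sqrt(<u_j, u_j>) where u_j is the displayed integer vector. Then <v, e_j> = <v, u_j> / sqrt(<u_j, u_j>), so |<v, e_j>|^2 = <v, u_j>^2 / <u_j, u_j>.
Coefficients: <v, e_1> = -2/sqrt(1), <v, e_2> = -2/sqrt(8), <v, e_3> = -3/sqrt(1).
Square and sum: Σ |<v, e_j>|^2 = 27/2.
Compute ||v||^2 = v·v = 14.
Deficit = 14 − 27/2 = 1/2 ≥ 0, confirming Bessel's inequality. (The deficit equals ||v − Σ <v,e_j> e_j||^2, the squared distance from v to span{e_j}.)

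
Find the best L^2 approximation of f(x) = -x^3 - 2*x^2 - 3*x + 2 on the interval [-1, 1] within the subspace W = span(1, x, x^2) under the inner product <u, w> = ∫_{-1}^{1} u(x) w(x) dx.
g(x) = -2*x^2 - 18*x/5 + 2

The best approximation g ∈ W is the orthogonal projection of f onto W. Writing g = a_0 + a_1 x + a_2 x^2, the coefficients solve the normal equations G · a = b where
  G_{ij} = <φ_i, φ_j> and b_i = <f, φ_i>, with φ_0 = 1, φ_1 = x, φ_2 = x^2.
G =
  [2, 0, 2/3]
  [0, 2/3, 0]
  [2/3, 0, 2/5],
b = (8/3, -12/5, 8/15).
Solving gives a_0 = 2, a_1 = -18/5, a_2 = -2, so
  g(x) = -2*x^2 - 18*x/5 + 2.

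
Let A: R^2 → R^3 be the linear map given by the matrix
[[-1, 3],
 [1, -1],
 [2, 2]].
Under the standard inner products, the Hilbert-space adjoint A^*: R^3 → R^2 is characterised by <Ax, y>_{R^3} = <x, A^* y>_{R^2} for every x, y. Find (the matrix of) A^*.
A^* = A^T =
[[-1, 1, 2],
 [3, -1, 2]]

For real matrices with standard dot products, the defining identity <Ax, y> = <x, A^* y> gives (Ax)^T y = x^T (A^*) y, i.e. x^T A^T y = x^T (A^*) y. Since this holds for all x, y, we must have A^* = A^T. Therefore
A^* =
[[-1, 1, 2],
 [3, -1, 2]].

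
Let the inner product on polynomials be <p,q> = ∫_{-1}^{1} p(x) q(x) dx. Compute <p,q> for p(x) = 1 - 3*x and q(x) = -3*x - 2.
<p,q> = 2

Expand the product: p(x)·q(x) = 9*x^2 + 3*x - 2.
∫_{-1}^{1} of each monomial x^k gives [2/(k+1) if k even, 0 if k odd]. Integrating term-by-term (or equivalently evaluating the antiderivative F(x) = 3*x^3 + 3*x^2/2 - 2*x at the endpoints):
  F(1) − F(−1) = 5/2 − (1/2) = 2.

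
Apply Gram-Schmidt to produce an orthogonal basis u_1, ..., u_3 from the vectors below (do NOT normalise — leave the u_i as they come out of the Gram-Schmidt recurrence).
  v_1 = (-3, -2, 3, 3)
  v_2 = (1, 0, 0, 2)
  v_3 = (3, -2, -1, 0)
Orthogonal basis:
  u_1 = (-3, -2, 3, 3)
  u_2 = (40/31, 6/31, -9/31, 53/31)
  u_3 = (87/73, -195/73, 1/146, -87/146)

Apply the Gram-Schmidt recurrence
  u_1 = v_1
  u_i = v_i − Σ_{j<i} ((v_i · u_j) / (u_j · u_j)) · u_j.

Step by step this gives:
  u_1 = (-3, -2, 3, 3)
  u_2 = (40/31, 6/31, -9/31, 53/31)
  u_3 = (87/73, -195/73, 1/146, -87/146)

Orthogonality check:
  u_2 · u_1 = 0 (should be 0)
  u_3 · u_1 = 0 (should be 0)
  u_3 · u_2 = 0 (should be 0)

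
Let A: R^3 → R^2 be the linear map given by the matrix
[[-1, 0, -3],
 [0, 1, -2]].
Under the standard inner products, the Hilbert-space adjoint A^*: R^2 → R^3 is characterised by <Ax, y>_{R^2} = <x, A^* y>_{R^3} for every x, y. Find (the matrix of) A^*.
A^* = A^T =
[[-1, 0],
 [0, 1],
 [-3, -2]]

For real matrices with standard dot products, the defining identity <Ax, y> = <x, A^* y> gives (Ax)^T y = x^T (A^*) y, i.e. x^T A^T y = x^T (A^*) y. Since this holds for all x, y, we must have A^* = A^T. Therefore
A^* =
[[-1, 0],
 [0, 1],
 [-3, -2]].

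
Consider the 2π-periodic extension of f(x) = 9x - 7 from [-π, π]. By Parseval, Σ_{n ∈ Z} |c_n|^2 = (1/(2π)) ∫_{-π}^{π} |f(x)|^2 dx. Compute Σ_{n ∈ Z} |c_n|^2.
Σ |c_n|^2 = 27π^2 + 49

Expand and integrate term by term over [-π, π]:
  ∫ (9x)^2 dx = 81·(2π^3/3); ∫ 2·9·(-7)·x dx = 0 (odd integrand); ∫ (-7)^2 dx = 49·2π.
So (1/(2π)) ∫_{-π}^{π} (9x - 7)^2 dx = 81π^2/3 + 49 = 27π^2 + 49.
Parseval ⇒ Σ |c_n|^2 = 27π^2 + 49.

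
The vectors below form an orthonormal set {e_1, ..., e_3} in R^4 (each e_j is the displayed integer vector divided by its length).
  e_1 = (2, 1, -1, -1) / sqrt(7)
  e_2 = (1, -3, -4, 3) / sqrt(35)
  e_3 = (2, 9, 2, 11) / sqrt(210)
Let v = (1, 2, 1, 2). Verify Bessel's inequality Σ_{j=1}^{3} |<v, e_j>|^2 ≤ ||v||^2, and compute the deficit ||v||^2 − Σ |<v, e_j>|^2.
Σ |<v, e_j>|^2 = 202/21; ||v||^2 = 10; deficit = 8/21

Write each e_j = u_j / sqrt(<u_j, u_j>) where u_j is the displayed integer vector. Then <v, e_j> = <v, u_j> / sqrt(<u_j, u_j>), so |<v, e_j>|^2 = <v, u_j>^2 / <u_j, u_j>.
Coefficients: <v, e_1> = 1/sqrt(7), <v, e_2> = -3/sqrt(35), <v, e_3> = 44/sqrt(210).
Square and sum: Σ |<v, e_j>|^2 = 202/21.
Compute ||v||^2 = v·v = 10.
Deficit = 10 − 202/21 = 8/21 ≥ 0, confirming Bessel's inequality. (The deficit equals ||v − Σ <v,e_j> e_j||^2, the squared distance from v to span{e_j}.)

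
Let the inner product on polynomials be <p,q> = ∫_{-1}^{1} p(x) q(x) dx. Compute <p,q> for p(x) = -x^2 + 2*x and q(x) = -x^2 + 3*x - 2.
<p,q> = 86/15

Expand the product: p(x)·q(x) = x^4 - 5*x^3 + 8*x^2 - 4*x.
∫_{-1}^{1} of each monomial x^k gives [2/(k+1) if k even, 0 if k odd]. Integrating term-by-term (or equivalently evaluating the antiderivative F(x) = x^5/5 - 5*x^4/4 + 8*x^3/3 - 2*x^2 at the endpoints):
  F(1) − F(−1) = -23/60 − (-367/60) = 86/15.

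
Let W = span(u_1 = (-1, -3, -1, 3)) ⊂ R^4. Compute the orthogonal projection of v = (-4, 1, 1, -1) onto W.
proj_W(v) = (3/20, 9/20, 3/20, -9/20)

Set up U = [u_1 | ... | u_1] ∈ R^(4×1). The projector onto W = col(U) is P = U (U^T U)^(-1) U^T.
Compute U^T U =
  [20],
and U^T v = (-3).
Solve U^T U · c = U^T v for the coefficients: c = (-3/20). The projection is proj_W(v) = U c.
Check: (v - proj_W(v)) · u_1 = 0  (should be 0).
Result: proj_W(v) = (3/20, 9/20, 3/20, -9/20).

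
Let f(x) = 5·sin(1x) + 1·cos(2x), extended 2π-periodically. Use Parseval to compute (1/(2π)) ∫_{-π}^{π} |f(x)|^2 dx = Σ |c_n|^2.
Σ |c_n|^2 = 13

Expand |f|^2 and use orthogonality of {sin(nx), cos(mx)} on [-π, π]:
  ∫_{-π}^{π} sin(nx)^2 dx = π, ∫ cos(mx)^2 dx = π, and cross terms integrate to 0.
So ∫_{-π}^{π} f(x)^2 dx = 5^2 · π + 1^2 · π = (25 + 1)π.
Divide by 2π: (25 + 1)/2 = 13.
By Parseval, this equals Σ |c_n|^2.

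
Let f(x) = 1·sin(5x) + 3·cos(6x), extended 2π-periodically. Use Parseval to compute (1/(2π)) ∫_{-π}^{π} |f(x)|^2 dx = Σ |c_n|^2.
Σ |c_n|^2 = 5

Expand |f|^2 and use orthogonality of {sin(nx), cos(mx)} on [-π, π]:
  ∫_{-π}^{π} sin(nx)^2 dx = π, ∫ cos(mx)^2 dx = π, and cross terms integrate to 0.
So ∫_{-π}^{π} f(x)^2 dx = 1^2 · π + 3^2 · π = (1 + 9)π.
Divide by 2π: (1 + 9)/2 = 5.
By Parseval, this equals Σ |c_n|^2.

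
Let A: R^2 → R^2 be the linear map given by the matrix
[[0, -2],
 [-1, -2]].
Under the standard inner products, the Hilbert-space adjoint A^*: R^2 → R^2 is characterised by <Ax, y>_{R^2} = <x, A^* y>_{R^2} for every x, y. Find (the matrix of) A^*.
A^* = A^T =
[[0, -1],
 [-2, -2]]

For real matrices with standard dot products, the defining identity <Ax, y> = <x, A^* y> gives (Ax)^T y = x^T (A^*) y, i.e. x^T A^T y = x^T (A^*) y. Since this holds for all x, y, we must have A^* = A^T. Therefore
A^* =
[[0, -1],
 [-2, -2]].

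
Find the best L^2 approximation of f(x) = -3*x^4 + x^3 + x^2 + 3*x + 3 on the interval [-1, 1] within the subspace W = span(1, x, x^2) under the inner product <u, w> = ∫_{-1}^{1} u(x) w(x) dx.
g(x) = -11*x^2/7 + 18*x/5 + 114/35

The best approximation g ∈ W is the orthogonal projection of f onto W. Writing g = a_0 + a_1 x + a_2 x^2, the coefficients solve the normal equations G · a = b where
  G_{ij} = <φ_i, φ_j> and b_i = <f, φ_i>, with φ_0 = 1, φ_1 = x, φ_2 = x^2.
G =
  [2, 0, 2/3]
  [0, 2/3, 0]
  [2/3, 0, 2/5],
b = (82/15, 12/5, 54/35).
Solving gives a_0 = 114/35, a_1 = 18/5, a_2 = -11/7, so
  g(x) = -11*x^2/7 + 18*x/5 + 114/35.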